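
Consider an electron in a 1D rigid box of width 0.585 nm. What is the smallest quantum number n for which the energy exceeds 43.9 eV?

n = 7

E_1 = h²/(8m_eL²) = 1.760×10^-19 J = 1.099 eV.
Need n² > 43.9/1.099 = 39.95, i.e. n > 6.321.
The smallest integer satisfying this is n = 7.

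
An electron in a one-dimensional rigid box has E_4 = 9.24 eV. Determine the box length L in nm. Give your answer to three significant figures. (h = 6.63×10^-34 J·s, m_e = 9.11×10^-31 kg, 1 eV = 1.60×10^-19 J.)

L = 0.808 nm

From E_n = n²h²/(8m_eL²), L = n·h/√(8m_eE_n).
E_4 = 9.24 eV = 1.478×10^-18 J, so L = 4·6.63×10^-34/√(8·9.11×10^-31·1.478×10^-18) = 8.08×10^-10 m = 0.808 nm.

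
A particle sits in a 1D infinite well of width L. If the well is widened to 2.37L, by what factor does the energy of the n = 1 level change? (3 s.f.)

0.178

E_n ∝ 1/L², so the energy scales by 1/2.37² = 0.178.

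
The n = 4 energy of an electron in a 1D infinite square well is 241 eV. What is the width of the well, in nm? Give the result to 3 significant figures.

From E_n = n²h²/(8m_eL²), L = n·h/√(8m_eE_n).
E_4 = 241 eV = 3.861×10^-17 J, so L = 4·6.626×10^-34/√(8·9.109×10^-31·3.861×10^-17) = 1.58×10^-10 m = 0.158 nm.

L = 0.158 nm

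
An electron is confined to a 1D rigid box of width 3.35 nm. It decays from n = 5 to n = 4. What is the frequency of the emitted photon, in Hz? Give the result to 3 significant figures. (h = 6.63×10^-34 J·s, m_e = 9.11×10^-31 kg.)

f = 7.30×10^13 Hz

E_1 = h²/(8m_eL²) = 5.374×10^-21 J and ΔE = (5² − 4²)E_1 = 4.837×10^-20 J.
f = ΔE/h = 4.837×10^-20/6.63×10^-34 = 7.30×10^13 Hz.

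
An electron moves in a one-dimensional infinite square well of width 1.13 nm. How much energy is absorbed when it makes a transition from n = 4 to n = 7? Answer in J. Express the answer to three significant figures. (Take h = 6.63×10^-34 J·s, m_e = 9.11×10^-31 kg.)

E_1 = h²/(8m_eL²) = 4.723×10^-20 J.
|ΔE| = |4² − 7²|·E_1 = 33·4.723×10^-20 J = 1.56×10^-18 J.

|ΔE| = 1.56×10^-18 J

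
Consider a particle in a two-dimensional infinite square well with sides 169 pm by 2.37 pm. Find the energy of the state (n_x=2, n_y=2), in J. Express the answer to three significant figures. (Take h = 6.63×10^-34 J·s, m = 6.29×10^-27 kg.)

E = 6.22×10^-18 J

For a 2D rectangular well E = (h²/8m)·Σ n_i²/L_i² = (6.63×10^-34)²/(8·6.29×10^-27) · [2²/(169 pm)² + 2²/(2.37 pm)²].
Evaluating gives E = 6.22×10^-18 J.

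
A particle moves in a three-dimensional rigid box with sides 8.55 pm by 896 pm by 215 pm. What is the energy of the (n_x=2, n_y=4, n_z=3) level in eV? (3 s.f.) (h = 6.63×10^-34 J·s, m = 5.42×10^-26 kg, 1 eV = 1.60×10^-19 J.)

E = 0.348 eV

For a 3D rectangular well E = (h²/8m)·Σ n_i²/L_i² = (6.63×10^-34)²/(8·5.42×10^-26) · [2²/(8.55 pm)² + 4²/(896 pm)² + 3²/(215 pm)²].
Evaluating gives E = 5.569×10^-20 J = 0.348 eV.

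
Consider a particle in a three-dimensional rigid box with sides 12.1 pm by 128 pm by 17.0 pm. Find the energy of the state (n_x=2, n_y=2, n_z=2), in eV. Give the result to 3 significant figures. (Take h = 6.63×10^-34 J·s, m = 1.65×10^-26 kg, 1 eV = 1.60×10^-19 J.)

E = 0.862 eV

For a 3D rectangular well E = (h²/8m)·Σ n_i²/L_i² = (6.63×10^-34)²/(8·1.65×10^-26) · [2²/(12.1 pm)² + 2²/(128 pm)² + 2²/(17.0 pm)²].
Evaluating gives E = 1.379×10^-19 J = 0.862 eV.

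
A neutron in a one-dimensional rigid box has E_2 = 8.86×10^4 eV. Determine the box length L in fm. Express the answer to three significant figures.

From E_n = n²h²/(8m_nL²), L = n·h/√(8m_nE_n).
E_2 = 8.86×10^4 eV = 1.419×10^-14 J, so L = 2·6.626×10^-34/√(8·1.675×10^-27·1.419×10^-14) = 9.61×10^-14 m = 96.1 fm.

L = 96.1 fm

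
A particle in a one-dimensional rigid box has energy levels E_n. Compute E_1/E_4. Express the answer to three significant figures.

E_n ∝ n², so E_1/E_4 = 1²/4² = 1/16 = 0.0625.

0.0625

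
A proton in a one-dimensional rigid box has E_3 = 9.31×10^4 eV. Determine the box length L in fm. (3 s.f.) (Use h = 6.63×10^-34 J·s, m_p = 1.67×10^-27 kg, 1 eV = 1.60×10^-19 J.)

L = 141 fm

From E_n = n²h²/(8m_pL²), L = n·h/√(8m_pE_n).
E_3 = 9.31×10^4 eV = 1.490×10^-14 J, so L = 3·6.63×10^-34/√(8·1.67×10^-27·1.490×10^-14) = 1.41×10^-13 m = 141 fm.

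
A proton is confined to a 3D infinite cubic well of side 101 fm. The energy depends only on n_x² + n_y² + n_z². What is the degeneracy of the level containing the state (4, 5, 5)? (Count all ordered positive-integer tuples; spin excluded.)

The level has n_x² + n_y² + n_z² = 66. The ordered positive-integer solutions are (1, 1, 8), (1, 4, 7), (1, 7, 4), (1, 8, 1), (4, 1, 7), (4, 5, 5), (4, 7, 1), (5, 4, 5), (5, 5, 4), (7, 1, 4), (7, 4, 1), (8, 1, 1).
That gives 12 states.

degeneracy = 12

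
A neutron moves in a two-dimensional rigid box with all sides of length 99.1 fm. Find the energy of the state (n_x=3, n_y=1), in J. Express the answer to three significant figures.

E = 3.34×10^-14 J

For a 2D rectangular well E = (h²/8m_n)·Σ n_i²/L_i² = (6.626×10^-34)²/(8·1.675×10^-27) · [3²/(99.1 fm)² + 1²/(99.1 fm)²].
Evaluating gives E = 3.34×10^-14 J.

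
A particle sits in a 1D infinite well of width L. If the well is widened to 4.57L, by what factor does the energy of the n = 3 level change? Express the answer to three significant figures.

E_n ∝ 1/L², so the energy scales by 1/4.57² = 0.0479.

0.0479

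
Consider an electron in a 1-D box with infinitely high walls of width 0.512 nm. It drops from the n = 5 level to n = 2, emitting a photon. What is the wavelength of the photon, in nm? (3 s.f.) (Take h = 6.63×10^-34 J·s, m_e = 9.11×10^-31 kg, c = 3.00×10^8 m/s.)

λ = 41.2 nm

E_1 = h²/(8m_eL²) = 2.301×10^-19 J, so ΔE = (5² − 2²)E_1 = 4.832×10^-18 J.
λ = hc/ΔE = (6.63×10^-34·3.00×10^8)/4.832×10^-18 = 4.12×10^-8 m = 41.2 nm.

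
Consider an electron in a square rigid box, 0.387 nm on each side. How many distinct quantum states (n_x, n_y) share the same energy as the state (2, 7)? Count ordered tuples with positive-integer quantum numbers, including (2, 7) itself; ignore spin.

The level has n_x² + n_y² = 53. The ordered positive-integer solutions are (2, 7), (7, 2).
That gives 2 states.

degeneracy = 2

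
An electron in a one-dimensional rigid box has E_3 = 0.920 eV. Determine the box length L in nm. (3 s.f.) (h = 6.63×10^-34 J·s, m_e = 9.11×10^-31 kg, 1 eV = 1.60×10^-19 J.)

From E_n = n²h²/(8m_eL²), L = n·h/√(8m_eE_n).
E_3 = 0.920 eV = 1.472×10^-19 J, so L = 3·6.63×10^-34/√(8·9.11×10^-31·1.472×10^-19) = 1.92×10^-9 m = 1.92 nm.

L = 1.92 nm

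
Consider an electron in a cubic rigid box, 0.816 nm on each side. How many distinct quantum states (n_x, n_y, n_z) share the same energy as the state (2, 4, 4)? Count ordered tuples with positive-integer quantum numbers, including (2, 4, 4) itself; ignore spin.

The level has n_x² + n_y² + n_z² = 36. The ordered positive-integer solutions are (2, 4, 4), (4, 2, 4), (4, 4, 2).
That gives 3 states.

degeneracy = 3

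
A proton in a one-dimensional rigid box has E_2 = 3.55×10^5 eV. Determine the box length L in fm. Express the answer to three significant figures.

From E_n = n²h²/(8m_pL²), L = n·h/√(8m_pE_n).
E_2 = 3.55×10^5 eV = 5.687×10^-14 J, so L = 2·6.626×10^-34/√(8·1.673×10^-27·5.687×10^-14) = 4.80×10^-14 m = 48.0 fm.

L = 48.0 fm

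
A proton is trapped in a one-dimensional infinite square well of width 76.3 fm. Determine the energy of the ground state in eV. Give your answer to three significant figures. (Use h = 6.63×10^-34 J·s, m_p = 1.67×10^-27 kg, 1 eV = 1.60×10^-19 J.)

E_1 = 3.53×10^4 eV

For an infinite well E_n = n²h²/(8m_pL²), so E_1 = h²/(8m_pL²) = (6.63×10^-34)²/(8·1.67×10^-27·(7.63×10^-14 m)²) = 5.652×10^-15 J.
Converting, E_1 = 5.652×10^-15 J / (1.60×10^-19 J/eV) = 3.53×10^4 eV.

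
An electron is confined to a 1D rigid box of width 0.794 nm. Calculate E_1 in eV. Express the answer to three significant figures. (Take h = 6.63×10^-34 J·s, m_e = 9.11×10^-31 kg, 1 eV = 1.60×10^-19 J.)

E_1 = 0.598 eV

For an infinite well E_n = n²h²/(8m_eL²), so E_1 = h²/(8m_eL²) = (6.63×10^-34)²/(8·9.11×10^-31·(7.94×10^-10 m)²) = 9.567×10^-20 J.
Converting, E_1 = 9.567×10^-20 J / (1.60×10^-19 J/eV) = 0.598 eV.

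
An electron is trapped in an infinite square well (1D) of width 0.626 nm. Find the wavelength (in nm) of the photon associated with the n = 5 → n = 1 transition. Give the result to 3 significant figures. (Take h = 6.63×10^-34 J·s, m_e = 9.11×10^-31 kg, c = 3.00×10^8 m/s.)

λ = 53.8 nm

E_1 = h²/(8m_eL²) = 1.539×10^-19 J, so ΔE = (5² − 1²)E_1 = 3.694×10^-18 J.
λ = hc/ΔE = (6.63×10^-34·3.00×10^8)/3.694×10^-18 = 5.38×10^-8 m = 53.8 nm.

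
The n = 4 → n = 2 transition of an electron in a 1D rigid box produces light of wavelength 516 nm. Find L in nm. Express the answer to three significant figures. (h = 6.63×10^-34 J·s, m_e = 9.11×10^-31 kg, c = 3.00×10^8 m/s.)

The photon carries ΔE = hc/λ = 6.63×10^-34·3.00×10^8/5.16×10^-7 m = 3.855×10^-19 J.
Since ΔE = (4² − 2²)E_1, E_1 = 3.213×10^-20 J, and L = h/√(8m_eE_1) = 1.37×10^-9 m = 1.37 nm.

L = 1.37 nm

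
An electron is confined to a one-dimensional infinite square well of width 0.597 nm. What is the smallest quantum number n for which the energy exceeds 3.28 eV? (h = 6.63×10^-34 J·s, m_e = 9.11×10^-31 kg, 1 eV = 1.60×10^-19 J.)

n = 2

E_1 = h²/(8m_eL²) = 1.692×10^-19 J = 1.058 eV.
Need n² > 3.28/1.058 = 3.100, i.e. n > 1.761.
The smallest integer satisfying this is n = 2.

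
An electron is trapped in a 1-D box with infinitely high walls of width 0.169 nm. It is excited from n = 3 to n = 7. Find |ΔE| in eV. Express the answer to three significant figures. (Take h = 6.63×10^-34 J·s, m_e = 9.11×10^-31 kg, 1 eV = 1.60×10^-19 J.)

|ΔE| = 528 eV

E_1 = h²/(8m_eL²) = 2.112×10^-18 J.
|ΔE| = |3² − 7²|·E_1 = 40·2.112×10^-18 J = 8.448×10^-17 J = 528 eV.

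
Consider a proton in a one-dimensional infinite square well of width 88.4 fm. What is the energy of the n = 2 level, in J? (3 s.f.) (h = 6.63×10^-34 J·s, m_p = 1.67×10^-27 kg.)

E_2 = 1.68×10^-14 J

For an infinite well E_n = n²h²/(8m_pL²), so E_1 = h²/(8m_pL²) = (6.63×10^-34)²/(8·1.67×10^-27·(8.84×10^-14 m)²) = 4.210×10^-15 J.
Then E_2 = 2²·E_1 = 4·4.210×10^-15 J = 1.68×10^-14 J.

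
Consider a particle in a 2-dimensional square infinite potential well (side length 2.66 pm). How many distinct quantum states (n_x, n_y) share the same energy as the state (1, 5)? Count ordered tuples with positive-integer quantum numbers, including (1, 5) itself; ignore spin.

degeneracy = 2

The level has n_x² + n_y² = 26. The ordered positive-integer solutions are (1, 5), (5, 1).
That gives 2 states.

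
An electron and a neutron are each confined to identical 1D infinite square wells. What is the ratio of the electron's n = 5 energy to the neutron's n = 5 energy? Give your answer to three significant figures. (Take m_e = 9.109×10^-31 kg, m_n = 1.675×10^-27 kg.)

1.84×10^3

E_n ∝ 1/m at fixed n and L, so the ratio is m_n/m_e = 1.675×10^-27/9.109×10^-31 = 1.84×10^3.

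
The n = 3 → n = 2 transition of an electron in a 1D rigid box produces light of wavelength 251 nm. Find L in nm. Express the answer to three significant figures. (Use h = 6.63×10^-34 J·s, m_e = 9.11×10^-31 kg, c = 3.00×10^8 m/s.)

The photon carries ΔE = hc/λ = 6.63×10^-34·3.00×10^8/2.51×10^-7 m = 7.924×10^-19 J.
Since ΔE = (3² − 2²)E_1, E_1 = 1.585×10^-19 J, and L = h/√(8m_eE_1) = 6.17×10^-10 m = 0.617 nm.

L = 0.617 nm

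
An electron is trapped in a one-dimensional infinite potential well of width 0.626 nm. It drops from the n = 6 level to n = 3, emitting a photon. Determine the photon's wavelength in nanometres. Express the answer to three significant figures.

λ = 47.9 nm

E_1 = h²/(8m_eL²) = 1.537×10^-19 J, so ΔE = (6² − 3²)E_1 = 4.150×10^-18 J.
λ = hc/ΔE = (6.626×10^-34·2.998×10^8)/4.150×10^-18 = 4.79×10^-8 m = 47.9 nm.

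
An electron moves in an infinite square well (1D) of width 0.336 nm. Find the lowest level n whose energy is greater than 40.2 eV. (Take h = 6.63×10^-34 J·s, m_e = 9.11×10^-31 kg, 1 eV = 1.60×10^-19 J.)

n = 4

E_1 = h²/(8m_eL²) = 5.342×10^-19 J = 3.339 eV.
Need n² > 40.2/3.339 = 12.04, i.e. n > 3.470.
The smallest integer satisfying this is n = 4.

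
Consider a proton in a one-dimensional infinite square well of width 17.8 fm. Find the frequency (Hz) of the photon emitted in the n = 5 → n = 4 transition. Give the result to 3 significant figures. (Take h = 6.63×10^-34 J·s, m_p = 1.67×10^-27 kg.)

E_1 = h²/(8m_pL²) = 1.038×10^-13 J and ΔE = (5² − 4²)E_1 = 9.342×10^-13 J.
f = ΔE/h = 9.342×10^-13/6.63×10^-34 = 1.41×10^21 Hz.

f = 1.41×10^21 Hz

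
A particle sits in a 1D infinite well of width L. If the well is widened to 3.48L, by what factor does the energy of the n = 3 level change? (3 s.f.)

0.0826

E_n ∝ 1/L², so the energy scales by 1/3.48² = 0.0826.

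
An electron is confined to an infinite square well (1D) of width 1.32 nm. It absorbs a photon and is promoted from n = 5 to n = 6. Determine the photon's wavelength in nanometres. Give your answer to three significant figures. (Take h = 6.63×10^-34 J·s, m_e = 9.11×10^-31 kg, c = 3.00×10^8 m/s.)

E_1 = h²/(8m_eL²) = 3.462×10^-20 J, so ΔE = (6² − 5²)E_1 = 3.808×10^-19 J.
λ = hc/ΔE = (6.63×10^-34·3.00×10^8)/3.808×10^-19 = 5.22×10^-7 m = 522 nm.

λ = 522 nm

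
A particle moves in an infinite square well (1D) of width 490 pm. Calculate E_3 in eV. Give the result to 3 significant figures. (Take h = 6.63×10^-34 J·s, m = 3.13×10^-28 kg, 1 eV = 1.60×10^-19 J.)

For an infinite well E_n = n²h²/(8mL²), so E_1 = h²/(8mL²) = (6.63×10^-34)²/(8·3.13×10^-28·(4.90×10^-10 m)²) = 7.311×10^-22 J.
Then E_3 = 3²·E_1 = 9·7.311×10^-22 J = 6.580×10^-21 J.
Converting, E_3 = 6.580×10^-21 J / (1.60×10^-19 J/eV) = 0.0411 eV.

E_3 = 0.0411 eV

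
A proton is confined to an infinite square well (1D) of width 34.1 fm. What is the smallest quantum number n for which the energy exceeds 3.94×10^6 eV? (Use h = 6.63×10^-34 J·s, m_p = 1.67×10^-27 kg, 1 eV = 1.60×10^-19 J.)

n = 5

E_1 = h²/(8m_pL²) = 2.830×10^-14 J = 1.769×10^5 eV.
Need n² > 3.94×10^6/1.769×10^5 = 22.27, i.e. n > 4.719.
The smallest integer satisfying this is n = 5.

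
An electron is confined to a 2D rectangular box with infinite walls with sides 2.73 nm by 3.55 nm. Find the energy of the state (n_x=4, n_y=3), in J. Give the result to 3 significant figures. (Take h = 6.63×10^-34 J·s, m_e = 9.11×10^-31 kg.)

E = 1.73×10^-19 J

For a 2D rectangular well E = (h²/8m_e)·Σ n_i²/L_i² = (6.63×10^-34)²/(8·9.11×10^-31) · [4²/(2.73 nm)² + 3²/(3.55 nm)²].
Evaluating gives E = 1.73×10^-19 J.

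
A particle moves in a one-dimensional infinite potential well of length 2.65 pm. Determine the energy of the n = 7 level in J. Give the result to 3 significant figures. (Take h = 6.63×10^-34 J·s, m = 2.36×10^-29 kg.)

E_7 = 1.62×10^-14 J

For an infinite well E_n = n²h²/(8mL²), so E_1 = h²/(8mL²) = (6.63×10^-34)²/(8·2.36×10^-29·(2.65×10^-12 m)²) = 3.315×10^-16 J.
Then E_7 = 7²·E_1 = 49·3.315×10^-16 J = 1.62×10^-14 J.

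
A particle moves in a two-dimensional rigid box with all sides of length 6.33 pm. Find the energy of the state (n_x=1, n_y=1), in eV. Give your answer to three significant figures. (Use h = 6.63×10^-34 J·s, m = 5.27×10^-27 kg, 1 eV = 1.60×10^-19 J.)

For a 2D rectangular well E = (h²/8m)·Σ n_i²/L_i² = (6.63×10^-34)²/(8·5.27×10^-27) · [1²/(6.33 pm)² + 1²/(6.33 pm)²].
Evaluating gives E = 5.204×10^-19 J = 3.25 eV.

E = 3.25 eV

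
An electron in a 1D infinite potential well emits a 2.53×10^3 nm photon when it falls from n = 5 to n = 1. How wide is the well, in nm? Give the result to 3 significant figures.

L = 4.29 nm

The photon carries ΔE = hc/λ = 6.626×10^-34·2.998×10^8/2.53×10^-6 m = 7.852×10^-20 J.
Since ΔE = (5² − 1²)E_1, E_1 = 3.272×10^-21 J, and L = h/√(8m_eE_1) = 4.29×10^-9 m = 4.29 nm.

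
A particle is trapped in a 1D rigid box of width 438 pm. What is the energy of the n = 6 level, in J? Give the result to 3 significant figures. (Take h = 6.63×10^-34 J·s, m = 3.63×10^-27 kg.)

E_6 = 2.84×10^-21 J

For an infinite well E_n = n²h²/(8mL²), so E_1 = h²/(8mL²) = (6.63×10^-34)²/(8·3.63×10^-27·(4.38×10^-10 m)²) = 7.890×10^-23 J.
Then E_6 = 6²·E_1 = 36·7.890×10^-23 J = 2.84×10^-21 J.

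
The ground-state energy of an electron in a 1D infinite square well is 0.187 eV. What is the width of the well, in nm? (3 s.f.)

From E_n = n²h²/(8m_eL²), L = n·h/√(8m_eE_n).
E_1 = 0.187 eV = 2.996×10^-20 J, so L = 1·6.626×10^-34/√(8·9.109×10^-31·2.996×10^-20) = 1.42×10^-9 m = 1.42 nm.

L = 1.42 nm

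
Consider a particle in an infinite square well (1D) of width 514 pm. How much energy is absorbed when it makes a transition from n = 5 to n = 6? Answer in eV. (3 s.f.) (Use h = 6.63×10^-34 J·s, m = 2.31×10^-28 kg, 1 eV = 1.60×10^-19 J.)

E_1 = h²/(8mL²) = 9.003×10^-22 J.
|ΔE| = |5² − 6²|·E_1 = 11·9.003×10^-22 J = 9.903×10^-21 J = 0.0619 eV.

|ΔE| = 0.0619 eV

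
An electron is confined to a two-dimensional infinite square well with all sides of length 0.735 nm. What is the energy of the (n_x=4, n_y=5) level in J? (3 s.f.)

E = 4.57×10^-18 J

For a 2D rectangular well E = (h²/8m_e)·Σ n_i²/L_i² = (6.626×10^-34)²/(8·9.109×10^-31) · [4²/(0.735 nm)² + 5²/(0.735 nm)²].
Evaluating gives E = 4.57×10^-18 J.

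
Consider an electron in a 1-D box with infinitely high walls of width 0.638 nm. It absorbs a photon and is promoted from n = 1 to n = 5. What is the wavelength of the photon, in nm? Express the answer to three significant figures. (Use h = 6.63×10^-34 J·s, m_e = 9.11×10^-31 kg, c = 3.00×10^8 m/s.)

λ = 55.9 nm

E_1 = h²/(8m_eL²) = 1.482×10^-19 J, so ΔE = (5² − 1²)E_1 = 3.557×10^-18 J.
λ = hc/ΔE = (6.63×10^-34·3.00×10^8)/3.557×10^-18 = 5.59×10^-8 m = 55.9 nm.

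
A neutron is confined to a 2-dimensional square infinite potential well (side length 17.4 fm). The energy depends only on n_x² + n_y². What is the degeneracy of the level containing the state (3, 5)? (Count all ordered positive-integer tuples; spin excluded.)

degeneracy = 2

The level has n_x² + n_y² = 34. The ordered positive-integer solutions are (3, 5), (5, 3).
That gives 2 states.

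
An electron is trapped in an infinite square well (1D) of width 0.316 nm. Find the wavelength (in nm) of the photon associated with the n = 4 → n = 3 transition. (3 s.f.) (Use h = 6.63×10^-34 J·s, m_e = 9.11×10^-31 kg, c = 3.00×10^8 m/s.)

λ = 47.0 nm

E_1 = h²/(8m_eL²) = 6.040×10^-19 J, so ΔE = (4² − 3²)E_1 = 4.228×10^-18 J.
λ = hc/ΔE = (6.63×10^-34·3.00×10^8)/4.228×10^-18 = 4.70×10^-8 m = 47.0 nm.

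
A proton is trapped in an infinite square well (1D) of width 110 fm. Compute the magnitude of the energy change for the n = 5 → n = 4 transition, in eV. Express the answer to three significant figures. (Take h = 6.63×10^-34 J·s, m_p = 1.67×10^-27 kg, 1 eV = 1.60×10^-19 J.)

E_1 = h²/(8m_pL²) = 2.719×10^-15 J.
|ΔE| = |5² − 4²|·E_1 = 9·2.719×10^-15 J = 2.447×10^-14 J = 1.53×10^5 eV.

|ΔE| = 1.53×10^5 eV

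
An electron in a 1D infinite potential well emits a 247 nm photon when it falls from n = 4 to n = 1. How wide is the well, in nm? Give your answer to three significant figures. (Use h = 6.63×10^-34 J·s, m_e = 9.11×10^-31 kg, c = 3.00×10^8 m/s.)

L = 1.06 nm

The photon carries ΔE = hc/λ = 6.63×10^-34·3.00×10^8/2.47×10^-7 m = 8.053×10^-19 J.
Since ΔE = (4² − 1²)E_1, E_1 = 5.369×10^-20 J, and L = h/√(8m_eE_1) = 1.06×10^-9 m = 1.06 nm.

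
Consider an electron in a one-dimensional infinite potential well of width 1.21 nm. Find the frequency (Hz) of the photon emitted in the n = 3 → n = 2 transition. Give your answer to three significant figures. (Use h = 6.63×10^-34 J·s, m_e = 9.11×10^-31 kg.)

f = 3.11×10^14 Hz

E_1 = h²/(8m_eL²) = 4.120×10^-20 J and ΔE = (3² − 2²)E_1 = 2.060×10^-19 J.
f = ΔE/h = 2.060×10^-19/6.63×10^-34 = 3.11×10^14 Hz.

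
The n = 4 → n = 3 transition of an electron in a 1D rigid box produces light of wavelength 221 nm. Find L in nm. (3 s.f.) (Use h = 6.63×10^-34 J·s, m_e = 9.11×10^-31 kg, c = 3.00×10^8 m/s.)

L = 0.685 nm

The photon carries ΔE = hc/λ = 6.63×10^-34·3.00×10^8/2.21×10^-7 m = 9.000×10^-19 J.
Since ΔE = (4² − 3²)E_1, E_1 = 1.286×10^-19 J, and L = h/√(8m_eE_1) = 6.85×10^-10 m = 0.685 nm.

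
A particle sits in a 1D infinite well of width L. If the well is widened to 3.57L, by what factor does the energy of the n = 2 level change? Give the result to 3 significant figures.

E_n ∝ 1/L², so the energy scales by 1/3.57² = 0.0785.

0.0785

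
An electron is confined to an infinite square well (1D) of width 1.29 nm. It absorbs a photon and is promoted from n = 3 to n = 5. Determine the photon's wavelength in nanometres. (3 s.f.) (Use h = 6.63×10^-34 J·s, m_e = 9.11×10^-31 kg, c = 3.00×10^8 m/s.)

E_1 = h²/(8m_eL²) = 3.624×10^-20 J, so ΔE = (5² − 3²)E_1 = 5.798×10^-19 J.
λ = hc/ΔE = (6.63×10^-34·3.00×10^8)/5.798×10^-19 = 3.43×10^-7 m = 343 nm.

λ = 343 nm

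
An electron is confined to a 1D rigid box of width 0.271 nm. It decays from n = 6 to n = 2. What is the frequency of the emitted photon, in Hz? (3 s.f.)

E_1 = h²/(8m_eL²) = 8.204×10^-19 J and ΔE = (6² − 2²)E_1 = 2.625×10^-17 J.
f = ΔE/h = 2.625×10^-17/6.626×10^-34 = 3.96×10^16 Hz.

f = 3.96×10^16 Hz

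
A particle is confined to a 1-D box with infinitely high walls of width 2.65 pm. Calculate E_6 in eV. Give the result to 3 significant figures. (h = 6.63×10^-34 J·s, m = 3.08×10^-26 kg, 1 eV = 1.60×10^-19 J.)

E_6 = 57.2 eV

For an infinite well E_n = n²h²/(8mL²), so E_1 = h²/(8mL²) = (6.63×10^-34)²/(8·3.08×10^-26·(2.65×10^-12 m)²) = 2.540×10^-19 J.
Then E_6 = 6²·E_1 = 36·2.540×10^-19 J = 9.144×10^-18 J.
Converting, E_6 = 9.144×10^-18 J / (1.60×10^-19 J/eV) = 57.2 eV.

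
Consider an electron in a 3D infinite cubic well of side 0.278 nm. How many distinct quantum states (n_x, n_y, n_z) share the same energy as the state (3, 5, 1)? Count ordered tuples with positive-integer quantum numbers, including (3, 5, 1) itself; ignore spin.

The level has n_x² + n_y² + n_z² = 35. The ordered positive-integer solutions are (1, 3, 5), (1, 5, 3), (3, 1, 5), (3, 5, 1), (5, 1, 3), (5, 3, 1).
That gives 6 states.

degeneracy = 6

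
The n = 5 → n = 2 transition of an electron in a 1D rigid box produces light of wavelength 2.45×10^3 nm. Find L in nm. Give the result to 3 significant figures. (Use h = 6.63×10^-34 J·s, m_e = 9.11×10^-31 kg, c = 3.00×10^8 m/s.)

The photon carries ΔE = hc/λ = 6.63×10^-34·3.00×10^8/2.45×10^-6 m = 8.118×10^-20 J.
Since ΔE = (5² − 2²)E_1, E_1 = 3.866×10^-21 J, and L = h/√(8m_eE_1) = 3.95×10^-9 m = 3.95 nm.

L = 3.95 nm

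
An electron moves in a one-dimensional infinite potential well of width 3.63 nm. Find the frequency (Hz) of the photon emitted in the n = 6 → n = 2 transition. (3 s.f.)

E_1 = h²/(8m_eL²) = 4.572×10^-21 J and ΔE = (6² − 2²)E_1 = 1.463×10^-19 J.
f = ΔE/h = 1.463×10^-19/6.626×10^-34 = 2.21×10^14 Hz.

f = 2.21×10^14 Hz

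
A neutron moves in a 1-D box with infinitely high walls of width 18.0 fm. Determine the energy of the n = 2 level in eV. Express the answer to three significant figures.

For an infinite well E_n = n²h²/(8m_nL²), so E_1 = h²/(8m_nL²) = (6.626×10^-34)²/(8·1.675×10^-27·(1.80×10^-14 m)²) = 1.011×10^-13 J.
Then E_2 = 2²·E_1 = 4·1.011×10^-13 J = 4.044×10^-13 J.
Converting, E_2 = 4.044×10^-13 J / (1.602×10^-19 J/eV) = 2.52×10^6 eV.

E_2 = 2.52×10^6 eV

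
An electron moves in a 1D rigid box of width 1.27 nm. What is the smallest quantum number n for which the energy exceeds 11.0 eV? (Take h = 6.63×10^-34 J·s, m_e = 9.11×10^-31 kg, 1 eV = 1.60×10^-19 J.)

E_1 = h²/(8m_eL²) = 3.739×10^-20 J = 0.2337 eV.
Need n² > 11.0/0.2337 = 47.07, i.e. n > 6.861.
The smallest integer satisfying this is n = 7.

n = 7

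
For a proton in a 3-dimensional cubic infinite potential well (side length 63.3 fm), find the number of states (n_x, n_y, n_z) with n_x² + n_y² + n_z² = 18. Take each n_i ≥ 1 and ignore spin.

The level has n_x² + n_y² + n_z² = 18. The ordered positive-integer solutions are (1, 1, 4), (1, 4, 1), (4, 1, 1).
That gives 3 states.

degeneracy = 3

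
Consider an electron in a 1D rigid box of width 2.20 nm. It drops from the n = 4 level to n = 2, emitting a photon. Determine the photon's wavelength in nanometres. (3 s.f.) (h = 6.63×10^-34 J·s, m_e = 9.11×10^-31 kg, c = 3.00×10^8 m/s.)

E_1 = h²/(8m_eL²) = 1.246×10^-20 J, so ΔE = (4² − 2²)E_1 = 1.495×10^-19 J.
λ = hc/ΔE = (6.63×10^-34·3.00×10^8)/1.495×10^-19 = 1.33×10^-6 m = 1.33×10^3 nm.

λ = 1.33×10^3 nm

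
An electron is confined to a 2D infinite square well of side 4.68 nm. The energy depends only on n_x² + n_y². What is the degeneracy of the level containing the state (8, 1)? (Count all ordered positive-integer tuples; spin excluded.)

degeneracy = 4

The level has n_x² + n_y² = 65. The ordered positive-integer solutions are (1, 8), (4, 7), (7, 4), (8, 1).
That gives 4 states.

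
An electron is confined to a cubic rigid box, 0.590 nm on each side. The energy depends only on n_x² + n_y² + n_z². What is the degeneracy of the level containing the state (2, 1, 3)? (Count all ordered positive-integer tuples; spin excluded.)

degeneracy = 6

The level has n_x² + n_y² + n_z² = 14. The ordered positive-integer solutions are (1, 2, 3), (1, 3, 2), (2, 1, 3), (2, 3, 1), (3, 1, 2), (3, 2, 1).
That gives 6 states.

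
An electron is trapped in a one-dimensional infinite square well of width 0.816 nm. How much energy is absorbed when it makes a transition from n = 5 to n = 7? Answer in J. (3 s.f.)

|ΔE| = 2.17×10^-18 J

E_1 = h²/(8m_eL²) = 9.048×10^-20 J.
|ΔE| = |5² − 7²|·E_1 = 24·9.048×10^-20 J = 2.17×10^-18 J.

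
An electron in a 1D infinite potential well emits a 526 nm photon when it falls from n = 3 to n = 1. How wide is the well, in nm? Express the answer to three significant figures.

The photon carries ΔE = hc/λ = 6.626×10^-34·2.998×10^8/5.26×10^-7 m = 3.777×10^-19 J.
Since ΔE = (3² − 1²)E_1, E_1 = 4.721×10^-20 J, and L = h/√(8m_eE_1) = 1.13×10^-9 m = 1.13 nm.

L = 1.13 nm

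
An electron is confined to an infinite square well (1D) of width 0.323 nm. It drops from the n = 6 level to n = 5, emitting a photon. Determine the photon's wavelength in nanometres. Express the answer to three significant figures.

E_1 = h²/(8m_eL²) = 5.775×10^-19 J, so ΔE = (6² − 5²)E_1 = 6.352×10^-18 J.
λ = hc/ΔE = (6.626×10^-34·2.998×10^8)/6.352×10^-18 = 3.13×10^-8 m = 31.3 nm.

λ = 31.3 nm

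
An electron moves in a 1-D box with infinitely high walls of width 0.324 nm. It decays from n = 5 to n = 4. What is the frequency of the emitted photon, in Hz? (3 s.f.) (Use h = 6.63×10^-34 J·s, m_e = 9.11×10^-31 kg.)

E_1 = h²/(8m_eL²) = 5.746×10^-19 J and ΔE = (5² − 4²)E_1 = 5.171×10^-18 J.
f = ΔE/h = 5.171×10^-18/6.63×10^-34 = 7.80×10^15 Hz.

f = 7.80×10^15 Hz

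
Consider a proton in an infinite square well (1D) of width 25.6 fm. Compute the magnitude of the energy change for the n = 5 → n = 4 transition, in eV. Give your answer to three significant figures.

|ΔE| = 2.81×10^6 eV

E_1 = h²/(8m_pL²) = 5.005×10^-14 J.
|ΔE| = |5² − 4²|·E_1 = 9·5.005×10^-14 J = 4.504×10^-13 J = 2.81×10^6 eV.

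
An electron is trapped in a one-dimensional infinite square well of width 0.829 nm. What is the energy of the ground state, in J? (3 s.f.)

E_1 = 8.77×10^-20 J

For an infinite well E_n = n²h²/(8m_eL²), so E_1 = h²/(8m_eL²) = (6.626×10^-34)²/(8·9.109×10^-31·(8.29×10^-10 m)²) = 8.767×10^-20 J.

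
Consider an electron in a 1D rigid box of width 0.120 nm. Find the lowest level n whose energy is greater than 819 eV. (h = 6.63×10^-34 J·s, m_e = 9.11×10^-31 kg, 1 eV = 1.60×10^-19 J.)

E_1 = h²/(8m_eL²) = 4.188×10^-18 J = 26.18 eV.
Need n² > 819/26.18 = 31.28, i.e. n > 5.593.
The smallest integer satisfying this is n = 6.

n = 6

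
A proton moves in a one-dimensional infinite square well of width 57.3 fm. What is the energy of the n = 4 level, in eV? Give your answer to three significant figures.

E_4 = 9.98×10^5 eV

For an infinite well E_n = n²h²/(8m_pL²), so E_1 = h²/(8m_pL²) = (6.626×10^-34)²/(8·1.673×10^-27·(5.73×10^-14 m)²) = 9.991×10^-15 J.
Then E_4 = 4²·E_1 = 16·9.991×10^-15 J = 1.599×10^-13 J.
Converting, E_4 = 1.599×10^-13 J / (1.602×10^-19 J/eV) = 9.98×10^5 eV.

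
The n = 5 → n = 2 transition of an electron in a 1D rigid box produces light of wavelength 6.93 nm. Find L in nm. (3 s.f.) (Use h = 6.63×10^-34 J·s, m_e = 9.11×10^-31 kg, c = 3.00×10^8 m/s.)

The photon carries ΔE = hc/λ = 6.63×10^-34·3.00×10^8/6.93×10^-9 m = 2.870×10^-17 J.
Since ΔE = (5² − 2²)E_1, E_1 = 1.367×10^-18 J, and L = h/√(8m_eE_1) = 2.10×10^-10 m = 0.210 nm.

L = 0.210 nm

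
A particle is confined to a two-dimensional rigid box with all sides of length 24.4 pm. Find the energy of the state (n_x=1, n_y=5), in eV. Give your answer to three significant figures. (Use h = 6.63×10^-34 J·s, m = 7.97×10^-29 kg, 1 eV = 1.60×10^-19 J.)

E = 188 eV

For a 2D rectangular well E = (h²/8m)·Σ n_i²/L_i² = (6.63×10^-34)²/(8·7.97×10^-29) · [1²/(24.4 pm)² + 5²/(24.4 pm)²].
Evaluating gives E = 3.011×10^-17 J = 188 eV.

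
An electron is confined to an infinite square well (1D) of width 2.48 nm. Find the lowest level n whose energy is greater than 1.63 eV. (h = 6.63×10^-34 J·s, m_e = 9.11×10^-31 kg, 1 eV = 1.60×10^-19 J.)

n = 6

E_1 = h²/(8m_eL²) = 9.807×10^-21 J = 0.06129 eV.
Need n² > 1.63/0.06129 = 26.59, i.e. n > 5.157.
The smallest integer satisfying this is n = 6.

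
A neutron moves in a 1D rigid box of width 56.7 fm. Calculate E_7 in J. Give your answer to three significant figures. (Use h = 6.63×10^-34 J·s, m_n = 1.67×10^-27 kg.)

For an infinite well E_n = n²h²/(8m_nL²), so E_1 = h²/(8m_nL²) = (6.63×10^-34)²/(8·1.67×10^-27·(5.67×10^-14 m)²) = 1.023×10^-14 J.
Then E_7 = 7²·E_1 = 49·1.023×10^-14 J = 5.01×10^-13 J.

E_7 = 5.01×10^-13 J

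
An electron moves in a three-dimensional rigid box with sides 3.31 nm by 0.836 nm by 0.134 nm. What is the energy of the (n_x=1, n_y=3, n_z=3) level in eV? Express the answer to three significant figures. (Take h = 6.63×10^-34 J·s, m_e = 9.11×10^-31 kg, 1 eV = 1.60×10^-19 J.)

E = 194 eV

For a 3D rectangular well E = (h²/8m_e)·Σ n_i²/L_i² = (6.63×10^-34)²/(8·9.11×10^-31) · [1²/(3.31 nm)² + 3²/(0.836 nm)² + 3²/(0.134 nm)²].
Evaluating gives E = 3.101×10^-17 J = 194 eV.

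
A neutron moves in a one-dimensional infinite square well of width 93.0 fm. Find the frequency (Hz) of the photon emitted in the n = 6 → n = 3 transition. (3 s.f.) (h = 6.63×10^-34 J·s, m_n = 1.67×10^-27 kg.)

f = 1.55×10^20 Hz

E_1 = h²/(8m_nL²) = 3.804×10^-15 J and ΔE = (6² − 3²)E_1 = 1.027×10^-13 J.
f = ΔE/h = 1.027×10^-13/6.63×10^-34 = 1.55×10^20 Hz.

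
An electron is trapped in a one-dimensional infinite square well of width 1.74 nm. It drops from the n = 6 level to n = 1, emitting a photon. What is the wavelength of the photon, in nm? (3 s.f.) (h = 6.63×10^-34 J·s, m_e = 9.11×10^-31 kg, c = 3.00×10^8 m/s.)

λ = 285 nm

E_1 = h²/(8m_eL²) = 1.992×10^-20 J, so ΔE = (6² − 1²)E_1 = 6.972×10^-19 J.
λ = hc/ΔE = (6.63×10^-34·3.00×10^8)/6.972×10^-19 = 2.85×10^-7 m = 285 nm.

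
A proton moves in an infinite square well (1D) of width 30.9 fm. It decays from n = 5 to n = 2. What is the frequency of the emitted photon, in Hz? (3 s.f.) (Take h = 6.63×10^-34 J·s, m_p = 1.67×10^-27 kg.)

f = 1.09×10^21 Hz

E_1 = h²/(8m_pL²) = 3.446×10^-14 J and ΔE = (5² − 2²)E_1 = 7.237×10^-13 J.
f = ΔE/h = 7.237×10^-13/6.63×10^-34 = 1.09×10^21 Hz.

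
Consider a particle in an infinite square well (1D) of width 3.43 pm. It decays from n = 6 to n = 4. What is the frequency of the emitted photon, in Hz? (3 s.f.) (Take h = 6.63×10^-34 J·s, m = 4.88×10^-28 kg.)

f = 2.89×10^17 Hz

E_1 = h²/(8mL²) = 9.570×10^-18 J and ΔE = (6² − 4²)E_1 = 1.914×10^-16 J.
f = ΔE/h = 1.914×10^-16/6.63×10^-34 = 2.89×10^17 Hz.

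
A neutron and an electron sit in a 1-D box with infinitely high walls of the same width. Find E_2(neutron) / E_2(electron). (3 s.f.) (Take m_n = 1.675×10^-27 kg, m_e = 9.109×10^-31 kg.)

5.44×10^-4

E_n ∝ 1/m at fixed n and L, so the ratio is m_e/m_n = 9.109×10^-31/1.675×10^-27 = 5.44×10^-4.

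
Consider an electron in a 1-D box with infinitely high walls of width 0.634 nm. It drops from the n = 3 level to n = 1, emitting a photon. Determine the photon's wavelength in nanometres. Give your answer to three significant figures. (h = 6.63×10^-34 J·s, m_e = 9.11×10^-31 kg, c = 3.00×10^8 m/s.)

λ = 166 nm

E_1 = h²/(8m_eL²) = 1.501×10^-19 J, so ΔE = (3² − 1²)E_1 = 1.201×10^-18 J.
λ = hc/ΔE = (6.63×10^-34·3.00×10^8)/1.201×10^-18 = 1.66×10^-7 m = 166 nm.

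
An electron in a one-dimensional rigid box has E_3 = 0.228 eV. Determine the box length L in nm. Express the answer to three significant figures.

From E_n = n²h²/(8m_eL²), L = n·h/√(8m_eE_n).
E_3 = 0.228 eV = 3.653×10^-20 J, so L = 3·6.626×10^-34/√(8·9.109×10^-31·3.653×10^-20) = 3.85×10^-9 m = 3.85 nm.

L = 3.85 nm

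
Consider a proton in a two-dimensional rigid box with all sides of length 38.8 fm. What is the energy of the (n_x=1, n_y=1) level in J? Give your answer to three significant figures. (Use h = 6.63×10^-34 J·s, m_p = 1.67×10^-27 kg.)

E = 4.37×10^-14 J

For a 2D rectangular well E = (h²/8m_p)·Σ n_i²/L_i² = (6.63×10^-34)²/(8·1.67×10^-27) · [1²/(38.8 fm)² + 1²/(38.8 fm)²].
Evaluating gives E = 4.37×10^-14 J.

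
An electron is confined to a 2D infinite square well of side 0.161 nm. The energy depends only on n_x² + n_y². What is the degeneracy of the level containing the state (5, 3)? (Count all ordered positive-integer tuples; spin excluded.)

degeneracy = 2

The level has n_x² + n_y² = 34. The ordered positive-integer solutions are (3, 5), (5, 3).
That gives 2 states.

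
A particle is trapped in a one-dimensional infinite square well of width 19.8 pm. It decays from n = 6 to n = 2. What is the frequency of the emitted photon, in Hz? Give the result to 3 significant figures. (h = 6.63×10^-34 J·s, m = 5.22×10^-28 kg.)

E_1 = h²/(8mL²) = 2.685×10^-19 J and ΔE = (6² − 2²)E_1 = 8.592×10^-18 J.
f = ΔE/h = 8.592×10^-18/6.63×10^-34 = 1.30×10^16 Hz.

f = 1.30×10^16 Hz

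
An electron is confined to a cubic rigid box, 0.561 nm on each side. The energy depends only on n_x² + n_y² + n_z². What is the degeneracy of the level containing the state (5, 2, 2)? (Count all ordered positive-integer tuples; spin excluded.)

degeneracy = 6

The level has n_x² + n_y² + n_z² = 33. The ordered positive-integer solutions are (1, 4, 4), (2, 2, 5), (2, 5, 2), (4, 1, 4), (4, 4, 1), (5, 2, 2).
That gives 6 states.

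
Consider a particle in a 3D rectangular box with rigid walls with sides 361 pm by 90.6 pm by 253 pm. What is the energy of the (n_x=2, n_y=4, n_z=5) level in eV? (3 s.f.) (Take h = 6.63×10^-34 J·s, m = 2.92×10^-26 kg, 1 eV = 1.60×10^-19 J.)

E = 0.0279 eV

For a 3D rectangular well E = (h²/8m)·Σ n_i²/L_i² = (6.63×10^-34)²/(8·2.92×10^-26) · [2²/(361 pm)² + 4²/(90.6 pm)² + 5²/(253 pm)²].
Evaluating gives E = 4.461×10^-21 J = 0.0279 eV.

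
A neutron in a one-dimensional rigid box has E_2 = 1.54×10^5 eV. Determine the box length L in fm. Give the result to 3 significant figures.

From E_n = n²h²/(8m_nL²), L = n·h/√(8m_nE_n).
E_2 = 1.54×10^5 eV = 2.467×10^-14 J, so L = 2·6.626×10^-34/√(8·1.675×10^-27·2.467×10^-14) = 7.29×10^-14 m = 72.9 fm.

L = 72.9 fm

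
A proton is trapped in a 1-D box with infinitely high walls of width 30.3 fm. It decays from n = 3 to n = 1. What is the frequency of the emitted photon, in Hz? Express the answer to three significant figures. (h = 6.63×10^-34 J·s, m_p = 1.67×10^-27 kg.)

f = 4.32×10^20 Hz

E_1 = h²/(8m_pL²) = 3.584×10^-14 J and ΔE = (3² − 1²)E_1 = 2.867×10^-13 J.
f = ΔE/h = 2.867×10^-13/6.63×10^-34 = 4.32×10^20 Hz.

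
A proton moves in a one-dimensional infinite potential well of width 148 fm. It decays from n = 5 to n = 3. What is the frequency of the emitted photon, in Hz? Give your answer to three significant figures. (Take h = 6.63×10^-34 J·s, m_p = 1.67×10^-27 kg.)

E_1 = h²/(8m_pL²) = 1.502×10^-15 J and ΔE = (5² − 3²)E_1 = 2.403×10^-14 J.
f = ΔE/h = 2.403×10^-14/6.63×10^-34 = 3.62×10^19 Hz.

f = 3.62×10^19 Hz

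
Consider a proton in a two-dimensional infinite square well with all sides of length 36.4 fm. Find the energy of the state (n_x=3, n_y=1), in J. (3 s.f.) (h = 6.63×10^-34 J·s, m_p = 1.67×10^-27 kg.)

E = 2.48×10^-13 J

For a 2D rectangular well E = (h²/8m_p)·Σ n_i²/L_i² = (6.63×10^-34)²/(8·1.67×10^-27) · [3²/(36.4 fm)² + 1²/(36.4 fm)²].
Evaluating gives E = 2.48×10^-13 J.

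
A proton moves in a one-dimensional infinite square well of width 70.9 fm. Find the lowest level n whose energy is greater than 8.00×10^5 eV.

n = 5

E_1 = h²/(8m_pL²) = 6.526×10^-15 J = 4.074×10^4 eV.
Need n² > 8.00×10^5/4.074×10^4 = 19.64, i.e. n > 4.432.
The smallest integer satisfying this is n = 5.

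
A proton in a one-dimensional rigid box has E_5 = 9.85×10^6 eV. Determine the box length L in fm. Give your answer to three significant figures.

From E_n = n²h²/(8m_pL²), L = n·h/√(8m_pE_n).
E_5 = 9.85×10^6 eV = 1.578×10^-12 J, so L = 5·6.626×10^-34/√(8·1.673×10^-27·1.578×10^-12) = 2.28×10^-14 m = 22.8 fm.

L = 22.8 fm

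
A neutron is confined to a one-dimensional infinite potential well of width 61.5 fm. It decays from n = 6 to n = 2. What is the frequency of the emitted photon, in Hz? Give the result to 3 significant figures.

E_1 = h²/(8m_nL²) = 8.663×10^-15 J and ΔE = (6² − 2²)E_1 = 2.772×10^-13 J.
f = ΔE/h = 2.772×10^-13/6.626×10^-34 = 4.18×10^20 Hz.

f = 4.18×10^20 Hz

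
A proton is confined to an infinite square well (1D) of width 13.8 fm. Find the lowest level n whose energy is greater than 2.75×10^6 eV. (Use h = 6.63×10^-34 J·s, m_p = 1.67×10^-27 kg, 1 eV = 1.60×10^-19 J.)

n = 2

E_1 = h²/(8m_pL²) = 1.728×10^-13 J = 1.080×10^6 eV.
Need n² > 2.75×10^6/1.080×10^6 = 2.546, i.e. n > 1.596.
The smallest integer satisfying this is n = 2.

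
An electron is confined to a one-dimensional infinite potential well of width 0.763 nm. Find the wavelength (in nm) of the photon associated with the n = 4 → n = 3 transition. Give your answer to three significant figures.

λ = 274 nm

E_1 = h²/(8m_eL²) = 1.035×10^-19 J, so ΔE = (4² − 3²)E_1 = 7.245×10^-19 J.
λ = hc/ΔE = (6.626×10^-34·2.998×10^8)/7.245×10^-19 = 2.74×10^-7 m = 274 nm.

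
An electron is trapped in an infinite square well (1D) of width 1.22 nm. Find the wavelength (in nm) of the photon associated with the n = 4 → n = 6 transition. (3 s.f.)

λ = 245 nm

E_1 = h²/(8m_eL²) = 4.048×10^-20 J, so ΔE = (6² − 4²)E_1 = 8.096×10^-19 J.
λ = hc/ΔE = (6.626×10^-34·2.998×10^8)/8.096×10^-19 = 2.45×10^-7 m = 245 nm.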